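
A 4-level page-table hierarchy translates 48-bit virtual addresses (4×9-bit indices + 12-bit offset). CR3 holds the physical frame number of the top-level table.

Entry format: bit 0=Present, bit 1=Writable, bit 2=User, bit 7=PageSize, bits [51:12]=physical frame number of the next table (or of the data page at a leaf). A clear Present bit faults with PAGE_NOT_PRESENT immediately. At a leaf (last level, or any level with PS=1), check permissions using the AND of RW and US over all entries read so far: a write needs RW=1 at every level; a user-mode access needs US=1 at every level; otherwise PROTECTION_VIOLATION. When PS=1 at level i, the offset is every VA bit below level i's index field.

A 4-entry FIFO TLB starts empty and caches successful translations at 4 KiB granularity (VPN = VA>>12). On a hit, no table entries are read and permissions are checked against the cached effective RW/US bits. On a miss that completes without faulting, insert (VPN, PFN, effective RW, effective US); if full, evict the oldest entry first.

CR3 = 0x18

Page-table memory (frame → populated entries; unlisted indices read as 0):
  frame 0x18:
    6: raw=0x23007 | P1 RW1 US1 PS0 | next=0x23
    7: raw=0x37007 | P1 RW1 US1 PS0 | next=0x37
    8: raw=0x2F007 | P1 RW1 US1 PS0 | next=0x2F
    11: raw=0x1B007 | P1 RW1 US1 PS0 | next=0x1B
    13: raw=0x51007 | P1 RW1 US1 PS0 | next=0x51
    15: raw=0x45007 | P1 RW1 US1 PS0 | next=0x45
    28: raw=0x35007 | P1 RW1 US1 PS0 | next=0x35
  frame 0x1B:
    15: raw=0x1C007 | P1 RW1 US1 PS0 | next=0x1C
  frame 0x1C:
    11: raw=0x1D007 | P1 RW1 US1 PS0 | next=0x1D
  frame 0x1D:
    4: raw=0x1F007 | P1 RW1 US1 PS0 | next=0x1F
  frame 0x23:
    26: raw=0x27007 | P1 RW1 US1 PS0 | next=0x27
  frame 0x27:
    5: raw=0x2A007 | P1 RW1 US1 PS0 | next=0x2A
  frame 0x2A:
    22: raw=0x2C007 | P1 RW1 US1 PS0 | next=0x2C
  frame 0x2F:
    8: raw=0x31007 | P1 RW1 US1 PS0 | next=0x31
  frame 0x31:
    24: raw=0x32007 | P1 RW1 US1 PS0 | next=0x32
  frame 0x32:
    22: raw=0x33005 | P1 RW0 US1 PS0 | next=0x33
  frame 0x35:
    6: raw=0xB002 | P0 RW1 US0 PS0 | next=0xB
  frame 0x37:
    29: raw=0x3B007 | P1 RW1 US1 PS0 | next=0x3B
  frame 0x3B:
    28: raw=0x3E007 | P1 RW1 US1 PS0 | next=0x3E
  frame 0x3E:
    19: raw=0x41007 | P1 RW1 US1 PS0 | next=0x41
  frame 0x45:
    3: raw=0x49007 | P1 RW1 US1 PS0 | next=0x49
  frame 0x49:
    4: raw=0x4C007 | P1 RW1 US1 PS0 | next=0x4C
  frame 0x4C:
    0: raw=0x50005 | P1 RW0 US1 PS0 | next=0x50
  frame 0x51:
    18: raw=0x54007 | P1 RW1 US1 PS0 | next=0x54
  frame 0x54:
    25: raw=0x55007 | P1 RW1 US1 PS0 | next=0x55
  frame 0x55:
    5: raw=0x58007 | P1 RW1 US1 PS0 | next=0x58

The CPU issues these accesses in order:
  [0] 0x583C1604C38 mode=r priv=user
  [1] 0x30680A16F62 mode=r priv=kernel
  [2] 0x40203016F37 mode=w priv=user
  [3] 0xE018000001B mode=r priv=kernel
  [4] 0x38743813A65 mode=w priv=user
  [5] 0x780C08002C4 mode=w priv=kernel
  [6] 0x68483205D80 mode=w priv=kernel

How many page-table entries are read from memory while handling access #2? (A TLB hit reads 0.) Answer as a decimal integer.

Walk each access:
#0 VA=0x583C1604C38 (r,user):
  [0] read 0x18 idx=11: raw=0x1B007 flags P=1 W=1 U=1 S=0
  [1] read 0x1B idx=15: raw=0x1C007 flags P=1 W=1 U=1 S=0
  [2] read 0x1C idx=11: raw=0x1D007 flags P=1 W=1 U=1 S=0
  [3] read 0x1D idx=4: raw=0x1F007 flags P=1 W=1 U=1 S=0
  → PA=0x1FC38  (4 entries read)
#1 VA=0x30680A16F62 (r,kernel):
  [0] read 0x18 idx=6: raw=0x23007 flags P=1 W=1 U=1 S=0
  [1] read 0x23 idx=26: raw=0x27007 flags P=1 W=1 U=1 S=0
  [2] read 0x27 idx=5: raw=0x2A007 flags P=1 W=1 U=1 S=0
  [3] read 0x2A idx=22: raw=0x2C007 flags P=1 W=1 U=1 S=0
  → PA=0x2CF62  (4 entries read)
#2 VA=0x40203016F37 (w,user):
  [0] read 0x18 idx=8: raw=0x2F007 flags P=1 W=1 U=1 S=0
  [1] read 0x2F idx=8: raw=0x31007 flags P=1 W=1 U=1 S=0
  [2] read 0x31 idx=24: raw=0x32007 flags P=1 W=1 U=1 S=0
  [3] read 0x32 idx=22: raw=0x33005 flags P=1 W=0 U=1 S=0
  ⇒ fault: PROTECTION_VIOLATION  — 4 lookups
#3 VA=0xE018000001B (r,kernel):
  [0] read 0x18 idx=28: raw=0x35007 flags P=1 W=1 U=1 S=0
  [1] read 0x35 idx=6: raw=0xB002 flags P=0 W=1 U=0 S=0
  ⇒ fault: PAGE_NOT_PRESENT  — 2 lookups
#4 VA=0x38743813A65 (w,user):
  [0] read 0x18 idx=7: raw=0x37007 flags P=1 W=1 U=1 S=0
  [1] read 0x37 idx=29: raw=0x3B007 flags P=1 W=1 U=1 S=0
  [2] read 0x3B idx=28: raw=0x3E007 flags P=1 W=1 U=1 S=0
  [3] read 0x3E idx=19: raw=0x41007 flags P=1 W=1 U=1 S=0
  → PA=0x41A65  (4 entries read)
#5 VA=0x780C08002C4 (w,kernel):
  [0] read 0x18 idx=15: raw=0x45007 flags P=1 W=1 U=1 S=0
  [1] read 0x45 idx=3: raw=0x49007 flags P=1 W=1 U=1 S=0
  [2] read 0x49 idx=4: raw=0x4C007 flags P=1 W=1 U=1 S=0
  [3] read 0x4C idx=0: raw=0x50005 flags P=1 W=0 U=1 S=0
  ⇒ fault: PROTECTION_VIOLATION  — 4 lookups
#6 VA=0x68483205D80 (w,kernel):
  [0] read 0x18 idx=13: raw=0x51007 flags P=1 W=1 U=1 S=0
  [1] read 0x51 idx=18: raw=0x54007 flags P=1 W=1 U=1 S=0
  [2] read 0x54 idx=25: raw=0x55007 flags P=1 W=1 U=1 S=0
  [3] read 0x55 idx=5: raw=0x58007 flags P=1 W=1 U=1 S=0
  → PA=0x58D80  (4 entries read)

Entries read for #2: 4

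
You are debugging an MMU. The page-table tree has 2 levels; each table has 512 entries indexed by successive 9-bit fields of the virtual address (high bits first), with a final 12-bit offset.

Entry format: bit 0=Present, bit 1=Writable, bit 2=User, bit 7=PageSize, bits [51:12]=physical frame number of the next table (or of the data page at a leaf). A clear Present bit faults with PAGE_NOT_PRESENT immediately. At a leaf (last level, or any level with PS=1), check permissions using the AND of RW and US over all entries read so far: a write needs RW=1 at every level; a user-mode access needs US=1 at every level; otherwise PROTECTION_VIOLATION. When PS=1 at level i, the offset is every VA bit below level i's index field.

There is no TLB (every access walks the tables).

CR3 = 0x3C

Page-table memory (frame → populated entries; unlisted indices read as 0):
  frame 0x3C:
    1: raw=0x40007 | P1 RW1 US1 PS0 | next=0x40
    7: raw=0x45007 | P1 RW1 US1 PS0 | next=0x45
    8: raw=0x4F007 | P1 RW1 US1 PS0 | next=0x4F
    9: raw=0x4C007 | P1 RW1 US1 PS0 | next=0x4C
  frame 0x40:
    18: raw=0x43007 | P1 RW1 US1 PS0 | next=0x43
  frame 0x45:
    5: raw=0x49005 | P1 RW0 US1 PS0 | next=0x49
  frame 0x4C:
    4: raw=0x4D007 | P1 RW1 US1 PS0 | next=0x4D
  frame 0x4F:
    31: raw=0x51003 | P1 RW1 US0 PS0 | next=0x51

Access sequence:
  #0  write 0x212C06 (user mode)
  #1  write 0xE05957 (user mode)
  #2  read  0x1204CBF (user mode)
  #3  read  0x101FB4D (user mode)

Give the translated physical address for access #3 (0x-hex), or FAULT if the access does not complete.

Per-access translation:
#0 VA=0x212C06 (w,user):
  lvl0: tbl 0x3C, slot 1 ⇒ 0x40007 (P1/RW1/US1/PS0)
  lvl1: tbl 0x40, slot 18 ⇒ 0x43007 (P1/RW1/US1/PS0)
  ⇒ phys 0x43C06  [2 reads]
#1 VA=0xE05957 (w,user):
  lvl0: tbl 0x3C, slot 7 ⇒ 0x45007 (P1/RW1/US1/PS0)
  lvl1: tbl 0x45, slot 5 ⇒ 0x49005 (P1/RW0/US1/PS0)
  ⇒ fault: PROTECTION_VIOLATION  — 2 lookups
#2 VA=0x1204CBF (r,user):
  lvl0: tbl 0x3C, slot 9 ⇒ 0x4C007 (P1/RW1/US1/PS0)
  lvl1: tbl 0x4C, slot 4 ⇒ 0x4D007 (P1/RW1/US1/PS0)
  ⇒ phys 0x4DCBF  [2 reads]
#3 VA=0x101FB4D (r,user):
  lvl0: tbl 0x3C, slot 8 ⇒ 0x4F007 (P1/RW1/US1/PS0)
  lvl1: tbl 0x4F, slot 31 ⇒ 0x51003 (P1/RW1/US0/PS0)
  ⇒ fault: PROTECTION_VIOLATION  — 2 lookups

Access #3 PA: FAULT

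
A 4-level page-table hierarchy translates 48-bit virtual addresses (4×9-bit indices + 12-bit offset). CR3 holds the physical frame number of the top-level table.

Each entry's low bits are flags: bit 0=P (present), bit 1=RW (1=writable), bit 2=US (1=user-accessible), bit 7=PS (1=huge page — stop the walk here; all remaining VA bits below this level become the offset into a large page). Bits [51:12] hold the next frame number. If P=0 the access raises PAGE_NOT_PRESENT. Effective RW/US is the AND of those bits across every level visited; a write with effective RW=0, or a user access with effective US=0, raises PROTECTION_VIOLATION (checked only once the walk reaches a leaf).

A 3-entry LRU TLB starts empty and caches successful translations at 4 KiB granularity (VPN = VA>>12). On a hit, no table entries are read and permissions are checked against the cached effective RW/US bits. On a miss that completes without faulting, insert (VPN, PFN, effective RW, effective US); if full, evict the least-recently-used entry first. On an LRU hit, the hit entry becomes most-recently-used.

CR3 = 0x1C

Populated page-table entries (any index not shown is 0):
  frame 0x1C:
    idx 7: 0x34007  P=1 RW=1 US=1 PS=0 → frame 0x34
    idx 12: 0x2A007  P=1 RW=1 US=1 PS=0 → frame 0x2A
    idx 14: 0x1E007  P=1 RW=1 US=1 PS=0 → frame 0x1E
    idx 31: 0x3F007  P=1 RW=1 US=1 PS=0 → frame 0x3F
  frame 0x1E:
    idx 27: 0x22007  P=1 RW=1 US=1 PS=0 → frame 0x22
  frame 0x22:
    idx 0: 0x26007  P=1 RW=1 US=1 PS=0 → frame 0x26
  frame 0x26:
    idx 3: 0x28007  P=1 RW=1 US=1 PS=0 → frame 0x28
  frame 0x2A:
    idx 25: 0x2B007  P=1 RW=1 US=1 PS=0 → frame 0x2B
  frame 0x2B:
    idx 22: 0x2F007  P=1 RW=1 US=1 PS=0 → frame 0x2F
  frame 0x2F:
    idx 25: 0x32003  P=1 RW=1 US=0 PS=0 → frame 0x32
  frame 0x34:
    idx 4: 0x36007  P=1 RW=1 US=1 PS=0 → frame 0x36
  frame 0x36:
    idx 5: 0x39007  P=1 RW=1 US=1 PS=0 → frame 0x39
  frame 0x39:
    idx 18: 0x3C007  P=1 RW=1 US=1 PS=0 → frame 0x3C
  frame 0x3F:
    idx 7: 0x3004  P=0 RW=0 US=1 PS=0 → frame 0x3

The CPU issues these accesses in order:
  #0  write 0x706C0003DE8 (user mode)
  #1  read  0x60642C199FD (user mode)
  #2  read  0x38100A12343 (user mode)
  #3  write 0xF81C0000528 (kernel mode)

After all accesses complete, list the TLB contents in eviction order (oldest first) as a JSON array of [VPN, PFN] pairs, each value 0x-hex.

Per-access translation:
#0 VA=0x706C0003DE8 (w,user):
  L0 @0x1C[14] → 0x1E007  P=1,RW=1,US=1,PS=0
  L1 @0x1E[27] → 0x22007  P=1,RW=1,US=1,PS=0
  L2 @0x22[0] → 0x26007  P=1,RW=1,US=1,PS=0
  L3 @0x26[3] → 0x28007  P=1,RW=1,US=1,PS=0
  ✓ 0x28DE8  — 4 lookups
#1 VA=0x60642C199FD (r,user):
  L0 @0x1C[12] → 0x2A007  P=1,RW=1,US=1,PS=0
  L1 @0x2A[25] → 0x2B007  P=1,RW=1,US=1,PS=0
  L2 @0x2B[22] → 0x2F007  P=1,RW=1,US=1,PS=0
  L3 @0x2F[25] → 0x32003  P=1,RW=1,US=0,PS=0
  → PROTECTION_VIOLATION  (4 entries read)
#2 VA=0x38100A12343 (r,user):
  L0 @0x1C[7] → 0x34007  P=1,RW=1,US=1,PS=0
  L1 @0x34[4] → 0x36007  P=1,RW=1,US=1,PS=0
  L2 @0x36[5] → 0x39007  P=1,RW=1,US=1,PS=0
  L3 @0x39[18] → 0x3C007  P=1,RW=1,US=1,PS=0
  ✓ 0x3C343  — 4 lookups
#3 VA=0xF81C0000528 (w,kernel):
  L0 @0x1C[31] → 0x3F007  P=1,RW=1,US=1,PS=0
  L1 @0x3F[7] → 0x3004  P=0,RW=0,US=1,PS=0
  → PAGE_NOT_PRESENT  (2 entries read)

TLB: [["0x706C0003", "0x28"], ["0x38100A12", "0x3C"]]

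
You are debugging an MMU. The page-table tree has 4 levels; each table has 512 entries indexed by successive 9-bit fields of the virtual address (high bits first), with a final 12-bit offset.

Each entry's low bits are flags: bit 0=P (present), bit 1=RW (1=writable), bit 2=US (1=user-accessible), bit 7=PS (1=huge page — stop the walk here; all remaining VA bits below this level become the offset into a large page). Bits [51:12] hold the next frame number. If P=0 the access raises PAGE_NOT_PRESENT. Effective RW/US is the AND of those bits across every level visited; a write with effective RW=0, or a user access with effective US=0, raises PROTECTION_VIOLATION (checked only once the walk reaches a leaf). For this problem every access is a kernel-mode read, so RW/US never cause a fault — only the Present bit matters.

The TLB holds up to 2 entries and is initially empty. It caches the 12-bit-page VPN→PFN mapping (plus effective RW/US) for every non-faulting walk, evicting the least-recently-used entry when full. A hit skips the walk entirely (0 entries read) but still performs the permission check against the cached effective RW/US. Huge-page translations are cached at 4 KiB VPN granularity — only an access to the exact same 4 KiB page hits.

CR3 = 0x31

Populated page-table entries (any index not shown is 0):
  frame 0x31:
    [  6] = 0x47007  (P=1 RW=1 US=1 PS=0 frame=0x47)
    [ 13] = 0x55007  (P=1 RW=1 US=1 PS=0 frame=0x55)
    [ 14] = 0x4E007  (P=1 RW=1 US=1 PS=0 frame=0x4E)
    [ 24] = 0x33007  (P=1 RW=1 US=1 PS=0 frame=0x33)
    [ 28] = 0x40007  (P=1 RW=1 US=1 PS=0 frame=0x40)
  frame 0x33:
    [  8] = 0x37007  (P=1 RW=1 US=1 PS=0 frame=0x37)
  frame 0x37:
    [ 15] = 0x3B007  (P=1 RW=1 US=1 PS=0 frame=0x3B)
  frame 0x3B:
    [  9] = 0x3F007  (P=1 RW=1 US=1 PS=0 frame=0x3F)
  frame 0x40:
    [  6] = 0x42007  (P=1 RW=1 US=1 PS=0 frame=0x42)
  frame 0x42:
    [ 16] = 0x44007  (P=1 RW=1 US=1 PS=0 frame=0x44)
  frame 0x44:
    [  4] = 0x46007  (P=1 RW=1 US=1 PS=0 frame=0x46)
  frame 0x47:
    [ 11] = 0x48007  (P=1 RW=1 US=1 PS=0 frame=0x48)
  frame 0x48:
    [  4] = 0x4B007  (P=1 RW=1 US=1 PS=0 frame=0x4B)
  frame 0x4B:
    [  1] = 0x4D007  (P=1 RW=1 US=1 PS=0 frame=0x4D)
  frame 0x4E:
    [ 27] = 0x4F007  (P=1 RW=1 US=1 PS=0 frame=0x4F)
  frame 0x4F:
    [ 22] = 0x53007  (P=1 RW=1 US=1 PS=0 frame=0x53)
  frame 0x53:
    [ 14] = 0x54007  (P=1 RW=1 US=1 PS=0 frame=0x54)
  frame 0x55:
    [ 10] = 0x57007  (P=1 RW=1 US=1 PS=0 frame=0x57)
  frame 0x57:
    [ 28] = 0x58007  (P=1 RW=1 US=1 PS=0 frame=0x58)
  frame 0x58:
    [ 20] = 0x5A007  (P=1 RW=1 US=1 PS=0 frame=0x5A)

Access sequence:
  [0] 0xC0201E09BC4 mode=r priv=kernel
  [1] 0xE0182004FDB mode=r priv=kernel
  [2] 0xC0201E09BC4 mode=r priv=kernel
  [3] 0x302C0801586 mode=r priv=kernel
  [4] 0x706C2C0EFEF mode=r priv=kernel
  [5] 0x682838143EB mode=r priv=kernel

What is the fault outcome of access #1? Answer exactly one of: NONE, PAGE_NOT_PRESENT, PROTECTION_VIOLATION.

Walk each access:
#0 VA=0xC0201E09BC4 (r,kernel):
  lvl0: tbl 0x31, slot 24 ⇒ 0x33007 (P1/RW1/US1/PS0)
  lvl1: tbl 0x33, slot 8 ⇒ 0x37007 (P1/RW1/US1/PS0)
  lvl2: tbl 0x37, slot 15 ⇒ 0x3B007 (P1/RW1/US1/PS0)
  lvl3: tbl 0x3B, slot 9 ⇒ 0x3F007 (P1/RW1/US1/PS0)
  ✓ 0x3FBC4  — 4 lookups
#1 VA=0xE0182004FDB (r,kernel):
  lvl0: tbl 0x31, slot 28 ⇒ 0x40007 (P1/RW1/US1/PS0)
  lvl1: tbl 0x40, slot 6 ⇒ 0x42007 (P1/RW1/US1/PS0)
  lvl2: tbl 0x42, slot 16 ⇒ 0x44007 (P1/RW1/US1/PS0)
  lvl3: tbl 0x44, slot 4 ⇒ 0x46007 (P1/RW1/US1/PS0)
  ✓ 0x46FDB  — 4 lookups
#2 VA=0xC0201E09BC4 (r,kernel):
  TLB hit vpn=0xC0201E09 → PA=0x3FBC4
#3 VA=0x302C0801586 (r,kernel):
  lvl0: tbl 0x31, slot 6 ⇒ 0x47007 (P1/RW1/US1/PS0)
  lvl1: tbl 0x47, slot 11 ⇒ 0x48007 (P1/RW1/US1/PS0)
  lvl2: tbl 0x48, slot 4 ⇒ 0x4B007 (P1/RW1/US1/PS0)
  lvl3: tbl 0x4B, slot 1 ⇒ 0x4D007 (P1/RW1/US1/PS0)
  ✓ 0x4D586  — 4 lookups
#4 VA=0x706C2C0EFEF (r,kernel):
  lvl0: tbl 0x31, slot 14 ⇒ 0x4E007 (P1/RW1/US1/PS0)
  lvl1: tbl 0x4E, slot 27 ⇒ 0x4F007 (P1/RW1/US1/PS0)
  lvl2: tbl 0x4F, slot 22 ⇒ 0x53007 (P1/RW1/US1/PS0)
  lvl3: tbl 0x53, slot 14 ⇒ 0x54007 (P1/RW1/US1/PS0)
  ✓ 0x54FEF  — 4 lookups
#5 VA=0x682838143EB (r,kernel):
  lvl0: tbl 0x31, slot 13 ⇒ 0x55007 (P1/RW1/US1/PS0)
  lvl1: tbl 0x55, slot 10 ⇒ 0x57007 (P1/RW1/US1/PS0)
  lvl2: tbl 0x57, slot 28 ⇒ 0x58007 (P1/RW1/US1/PS0)
  lvl3: tbl 0x58, slot 20 ⇒ 0x5A007 (P1/RW1/US1/PS0)
  ✓ 0x5A3EB  — 4 lookups

Access #1 fault: NONE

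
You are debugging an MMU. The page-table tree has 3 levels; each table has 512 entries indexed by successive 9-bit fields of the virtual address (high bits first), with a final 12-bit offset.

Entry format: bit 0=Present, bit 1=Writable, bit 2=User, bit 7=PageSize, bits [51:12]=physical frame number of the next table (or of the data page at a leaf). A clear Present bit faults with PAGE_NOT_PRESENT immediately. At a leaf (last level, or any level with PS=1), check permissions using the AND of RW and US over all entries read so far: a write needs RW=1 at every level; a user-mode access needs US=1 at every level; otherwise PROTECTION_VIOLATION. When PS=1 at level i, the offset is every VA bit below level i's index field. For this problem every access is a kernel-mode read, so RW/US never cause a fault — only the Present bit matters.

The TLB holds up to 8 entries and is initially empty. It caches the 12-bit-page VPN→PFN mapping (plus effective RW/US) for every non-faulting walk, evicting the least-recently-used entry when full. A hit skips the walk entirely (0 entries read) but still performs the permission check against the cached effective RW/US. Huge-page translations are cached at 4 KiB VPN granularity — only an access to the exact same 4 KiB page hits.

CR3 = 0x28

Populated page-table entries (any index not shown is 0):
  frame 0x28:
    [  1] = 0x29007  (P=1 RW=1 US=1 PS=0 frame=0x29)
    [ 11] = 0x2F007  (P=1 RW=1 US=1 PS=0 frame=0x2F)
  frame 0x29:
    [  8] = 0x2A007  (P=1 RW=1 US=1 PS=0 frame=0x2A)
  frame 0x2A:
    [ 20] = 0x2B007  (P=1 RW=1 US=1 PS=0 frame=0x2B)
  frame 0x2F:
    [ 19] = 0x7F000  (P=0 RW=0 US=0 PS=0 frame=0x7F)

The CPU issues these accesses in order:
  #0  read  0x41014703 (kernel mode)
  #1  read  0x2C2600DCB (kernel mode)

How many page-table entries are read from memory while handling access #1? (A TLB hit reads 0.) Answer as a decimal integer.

Trace:
#0 VA=0x41014703 (r,kernel):
  L0 @0x28[1] → 0x29007  P=1,RW=1,US=1,PS=0
  L1 @0x29[8] → 0x2A007  P=1,RW=1,US=1,PS=0
  L2 @0x2A[20] → 0x2B007  P=1,RW=1,US=1,PS=0
  → PA=0x2B703  (3 entries read)
#1 VA=0x2C2600DCB (r,kernel):
  L0 @0x28[11] → 0x2F007  P=1,RW=1,US=1,PS=0
  L1 @0x2F[19] → 0x7F000  P=0,RW=0,US=0,PS=0
  ⇒ fault: PAGE_NOT_PRESENT  — 2 lookups

Entries read for #1: 2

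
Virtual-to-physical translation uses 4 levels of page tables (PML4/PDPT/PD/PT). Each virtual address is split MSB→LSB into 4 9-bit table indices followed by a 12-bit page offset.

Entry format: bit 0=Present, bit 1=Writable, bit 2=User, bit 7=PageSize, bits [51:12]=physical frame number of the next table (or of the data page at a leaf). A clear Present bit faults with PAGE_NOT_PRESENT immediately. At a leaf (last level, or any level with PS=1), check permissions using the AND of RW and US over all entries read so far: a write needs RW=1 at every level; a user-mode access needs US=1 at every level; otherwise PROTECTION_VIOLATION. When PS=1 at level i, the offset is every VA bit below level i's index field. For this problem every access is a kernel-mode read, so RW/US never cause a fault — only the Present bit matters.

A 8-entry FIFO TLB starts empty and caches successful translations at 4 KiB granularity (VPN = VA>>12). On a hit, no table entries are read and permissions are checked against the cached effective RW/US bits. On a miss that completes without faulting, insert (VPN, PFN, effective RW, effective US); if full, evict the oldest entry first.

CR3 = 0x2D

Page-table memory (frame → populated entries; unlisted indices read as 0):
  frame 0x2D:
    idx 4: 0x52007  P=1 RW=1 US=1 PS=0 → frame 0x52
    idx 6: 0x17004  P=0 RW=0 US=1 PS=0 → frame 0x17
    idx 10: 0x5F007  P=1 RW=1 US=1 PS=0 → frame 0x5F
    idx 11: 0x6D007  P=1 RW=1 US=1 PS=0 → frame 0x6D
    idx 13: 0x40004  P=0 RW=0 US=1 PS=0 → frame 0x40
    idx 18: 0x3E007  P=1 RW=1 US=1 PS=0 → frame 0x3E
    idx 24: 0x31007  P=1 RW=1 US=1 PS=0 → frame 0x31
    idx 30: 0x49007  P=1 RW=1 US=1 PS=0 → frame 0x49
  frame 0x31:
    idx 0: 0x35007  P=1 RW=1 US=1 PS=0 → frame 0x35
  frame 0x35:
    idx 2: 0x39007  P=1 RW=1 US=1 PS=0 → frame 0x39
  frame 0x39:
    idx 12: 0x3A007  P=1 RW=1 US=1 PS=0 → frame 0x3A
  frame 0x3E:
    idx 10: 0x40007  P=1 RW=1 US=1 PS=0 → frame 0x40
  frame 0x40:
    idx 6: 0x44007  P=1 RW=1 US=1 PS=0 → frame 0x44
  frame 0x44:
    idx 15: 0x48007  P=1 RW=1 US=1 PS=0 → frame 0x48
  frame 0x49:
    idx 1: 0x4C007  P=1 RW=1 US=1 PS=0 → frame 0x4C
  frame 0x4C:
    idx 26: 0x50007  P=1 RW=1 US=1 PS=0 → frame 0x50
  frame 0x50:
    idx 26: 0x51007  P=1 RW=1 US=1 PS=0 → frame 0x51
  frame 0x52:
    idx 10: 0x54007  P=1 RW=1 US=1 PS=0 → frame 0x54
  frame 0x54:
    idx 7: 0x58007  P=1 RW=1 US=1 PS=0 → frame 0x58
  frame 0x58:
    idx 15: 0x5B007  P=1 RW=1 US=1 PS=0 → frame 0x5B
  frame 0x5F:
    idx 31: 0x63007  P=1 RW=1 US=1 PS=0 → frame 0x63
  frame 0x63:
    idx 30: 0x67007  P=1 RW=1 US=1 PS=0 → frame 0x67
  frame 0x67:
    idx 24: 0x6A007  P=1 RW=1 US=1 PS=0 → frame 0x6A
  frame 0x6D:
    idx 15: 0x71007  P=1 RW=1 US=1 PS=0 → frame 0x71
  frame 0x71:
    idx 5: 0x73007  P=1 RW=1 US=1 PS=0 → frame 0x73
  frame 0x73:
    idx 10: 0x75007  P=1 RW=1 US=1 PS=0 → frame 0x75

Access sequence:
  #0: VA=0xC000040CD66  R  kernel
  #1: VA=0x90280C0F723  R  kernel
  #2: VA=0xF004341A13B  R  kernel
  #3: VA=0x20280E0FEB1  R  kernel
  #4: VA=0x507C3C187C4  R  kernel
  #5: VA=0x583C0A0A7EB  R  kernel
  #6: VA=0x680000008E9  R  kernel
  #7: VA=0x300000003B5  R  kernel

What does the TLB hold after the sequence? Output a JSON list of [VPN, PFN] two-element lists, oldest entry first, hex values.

Trace:
#0 VA=0xC000040CD66 (r,kernel):
  L0 @0x2D[24] → 0x31007  P=1,RW=1,US=1,PS=0
  L1 @0x31[0] → 0x35007  P=1,RW=1,US=1,PS=0
  L2 @0x35[2] → 0x39007  P=1,RW=1,US=1,PS=0
  L3 @0x39[12] → 0x3A007  P=1,RW=1,US=1,PS=0
  ⇒ phys 0x3AD66  [4 reads]
#1 VA=0x90280C0F723 (r,kernel):
  L0 @0x2D[18] → 0x3E007  P=1,RW=1,US=1,PS=0
  L1 @0x3E[10] → 0x40007  P=1,RW=1,US=1,PS=0
  L2 @0x40[6] → 0x44007  P=1,RW=1,US=1,PS=0
  L3 @0x44[15] → 0x48007  P=1,RW=1,US=1,PS=0
  ⇒ phys 0x48723  [4 reads]
#2 VA=0xF004341A13B (r,kernel):
  L0 @0x2D[30] → 0x49007  P=1,RW=1,US=1,PS=0
  L1 @0x49[1] → 0x4C007  P=1,RW=1,US=1,PS=0
  L2 @0x4C[26] → 0x50007  P=1,RW=1,US=1,PS=0
  L3 @0x50[26] → 0x51007  P=1,RW=1,US=1,PS=0
  ⇒ phys 0x5113B  [4 reads]
#3 VA=0x20280E0FEB1 (r,kernel):
  L0 @0x2D[4] → 0x52007  P=1,RW=1,US=1,PS=0
  L1 @0x52[10] → 0x54007  P=1,RW=1,US=1,PS=0
  L2 @0x54[7] → 0x58007  P=1,RW=1,US=1,PS=0
  L3 @0x58[15] → 0x5B007  P=1,RW=1,US=1,PS=0
  ⇒ phys 0x5BEB1  [4 reads]
#4 VA=0x507C3C187C4 (r,kernel):
  L0 @0x2D[10] → 0x5F007  P=1,RW=1,US=1,PS=0
  L1 @0x5F[31] → 0x63007  P=1,RW=1,US=1,PS=0
  L2 @0x63[30] → 0x67007  P=1,RW=1,US=1,PS=0
  L3 @0x67[24] → 0x6A007  P=1,RW=1,US=1,PS=0
  ⇒ phys 0x6A7C4  [4 reads]
#5 VA=0x583C0A0A7EB (r,kernel):
  L0 @0x2D[11] → 0x6D007  P=1,RW=1,US=1,PS=0
  L1 @0x6D[15] → 0x71007  P=1,RW=1,US=1,PS=0
  L2 @0x71[5] → 0x73007  P=1,RW=1,US=1,PS=0
  L3 @0x73[10] → 0x75007  P=1,RW=1,US=1,PS=0
  ⇒ phys 0x757EB  [4 reads]
#6 VA=0x680000008E9 (r,kernel):
  L0 @0x2D[13] → 0x40004  P=0,RW=0,US=1,PS=0
  ⇒ fault: PAGE_NOT_PRESENT  — 1 lookups
#7 VA=0x300000003B5 (r,kernel):
  L0 @0x2D[6] → 0x17004  P=0,RW=0,US=1,PS=0
  ⇒ fault: PAGE_NOT_PRESENT  — 1 lookups

TLB: [["0xC000040C", "0x3A"], ["0x90280C0F", "0x48"], ["0xF004341A", "0x51"], ["0x20280E0F", "0x5B"], ["0x507C3C18", "0x6A"], ["0x583C0A0A", "0x75"]]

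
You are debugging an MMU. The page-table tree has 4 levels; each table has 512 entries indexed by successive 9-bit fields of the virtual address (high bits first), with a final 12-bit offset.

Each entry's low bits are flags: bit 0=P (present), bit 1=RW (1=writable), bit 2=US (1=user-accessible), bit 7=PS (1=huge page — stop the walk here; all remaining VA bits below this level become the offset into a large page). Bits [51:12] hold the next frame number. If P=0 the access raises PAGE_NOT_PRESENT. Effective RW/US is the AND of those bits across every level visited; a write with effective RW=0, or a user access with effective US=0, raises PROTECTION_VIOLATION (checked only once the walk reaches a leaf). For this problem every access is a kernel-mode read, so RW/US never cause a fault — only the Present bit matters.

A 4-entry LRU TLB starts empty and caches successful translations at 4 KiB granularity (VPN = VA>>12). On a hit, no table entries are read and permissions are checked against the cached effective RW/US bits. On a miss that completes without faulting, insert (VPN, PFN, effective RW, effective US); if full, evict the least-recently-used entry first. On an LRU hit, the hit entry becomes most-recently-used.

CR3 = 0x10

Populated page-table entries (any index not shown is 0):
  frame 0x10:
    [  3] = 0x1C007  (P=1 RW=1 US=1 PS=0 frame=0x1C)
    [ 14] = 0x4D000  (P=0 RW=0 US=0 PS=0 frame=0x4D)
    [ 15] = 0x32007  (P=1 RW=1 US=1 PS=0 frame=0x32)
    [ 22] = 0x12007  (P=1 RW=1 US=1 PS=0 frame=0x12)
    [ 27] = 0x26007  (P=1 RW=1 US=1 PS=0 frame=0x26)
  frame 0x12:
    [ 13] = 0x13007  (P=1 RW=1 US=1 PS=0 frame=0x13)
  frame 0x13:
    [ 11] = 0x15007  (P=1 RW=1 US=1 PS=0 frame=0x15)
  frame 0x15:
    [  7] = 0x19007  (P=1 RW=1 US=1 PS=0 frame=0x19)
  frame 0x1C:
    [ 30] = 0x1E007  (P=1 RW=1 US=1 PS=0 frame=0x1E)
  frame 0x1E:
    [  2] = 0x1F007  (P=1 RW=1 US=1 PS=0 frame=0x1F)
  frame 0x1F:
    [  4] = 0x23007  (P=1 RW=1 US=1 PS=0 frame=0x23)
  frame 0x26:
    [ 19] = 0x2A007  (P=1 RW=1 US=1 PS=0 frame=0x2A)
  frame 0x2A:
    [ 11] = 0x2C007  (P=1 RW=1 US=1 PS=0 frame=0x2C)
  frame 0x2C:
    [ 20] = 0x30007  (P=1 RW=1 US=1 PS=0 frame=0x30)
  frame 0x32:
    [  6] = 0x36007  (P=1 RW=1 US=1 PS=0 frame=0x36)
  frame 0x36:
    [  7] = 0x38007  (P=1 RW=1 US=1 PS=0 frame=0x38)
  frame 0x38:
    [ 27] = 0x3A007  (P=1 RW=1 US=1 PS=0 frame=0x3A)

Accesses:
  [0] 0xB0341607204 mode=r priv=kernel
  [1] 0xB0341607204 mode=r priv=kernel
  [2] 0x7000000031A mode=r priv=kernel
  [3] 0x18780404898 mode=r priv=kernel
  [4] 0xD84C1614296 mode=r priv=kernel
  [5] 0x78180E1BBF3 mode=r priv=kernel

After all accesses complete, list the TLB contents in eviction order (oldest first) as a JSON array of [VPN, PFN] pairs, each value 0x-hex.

Walk each access:
#0 VA=0xB0341607204 (r,kernel):
  [0] read 0x10 idx=22: raw=0x12007 flags P=1 W=1 U=1 S=0
  [1] read 0x12 idx=13: raw=0x13007 flags P=1 W=1 U=1 S=0
  [2] read 0x13 idx=11: raw=0x15007 flags P=1 W=1 U=1 S=0
  [3] read 0x15 idx=7: raw=0x19007 flags P=1 W=1 U=1 S=0
  → PA=0x19204  (4 entries read)
#1 VA=0xB0341607204 (r,kernel):
  TLB hit vpn=0xB0341607 → PA=0x19204
#2 VA=0x7000000031A (r,kernel):
  [0] read 0x10 idx=14: raw=0x4D000 flags P=0 W=0 U=0 S=0
  ⇒ fault: PAGE_NOT_PRESENT  — 1 lookups
#3 VA=0x18780404898 (r,kernel):
  [0] read 0x10 idx=3: raw=0x1C007 flags P=1 W=1 U=1 S=0
  [1] read 0x1C idx=30: raw=0x1E007 flags P=1 W=1 U=1 S=0
  [2] read 0x1E idx=2: raw=0x1F007 flags P=1 W=1 U=1 S=0
  [3] read 0x1F idx=4: raw=0x23007 flags P=1 W=1 U=1 S=0
  → PA=0x23898  (4 entries read)
#4 VA=0xD84C1614296 (r,kernel):
  [0] read 0x10 idx=27: raw=0x26007 flags P=1 W=1 U=1 S=0
  [1] read 0x26 idx=19: raw=0x2A007 flags P=1 W=1 U=1 S=0
  [2] read 0x2A idx=11: raw=0x2C007 flags P=1 W=1 U=1 S=0
  [3] read 0x2C idx=20: raw=0x30007 flags P=1 W=1 U=1 S=0
  → PA=0x30296  (4 entries read)
#5 VA=0x78180E1BBF3 (r,kernel):
  [0] read 0x10 idx=15: raw=0x32007 flags P=1 W=1 U=1 S=0
  [1] read 0x32 idx=6: raw=0x36007 flags P=1 W=1 U=1 S=0
  [2] read 0x36 idx=7: raw=0x38007 flags P=1 W=1 U=1 S=0
  [3] read 0x38 idx=27: raw=0x3A007 flags P=1 W=1 U=1 S=0
  → PA=0x3ABF3  (4 entries read)

TLB: [["0xB0341607", "0x19"], ["0x18780404", "0x23"], ["0xD84C1614", "0x30"], ["0x78180E1B", "0x3A"]]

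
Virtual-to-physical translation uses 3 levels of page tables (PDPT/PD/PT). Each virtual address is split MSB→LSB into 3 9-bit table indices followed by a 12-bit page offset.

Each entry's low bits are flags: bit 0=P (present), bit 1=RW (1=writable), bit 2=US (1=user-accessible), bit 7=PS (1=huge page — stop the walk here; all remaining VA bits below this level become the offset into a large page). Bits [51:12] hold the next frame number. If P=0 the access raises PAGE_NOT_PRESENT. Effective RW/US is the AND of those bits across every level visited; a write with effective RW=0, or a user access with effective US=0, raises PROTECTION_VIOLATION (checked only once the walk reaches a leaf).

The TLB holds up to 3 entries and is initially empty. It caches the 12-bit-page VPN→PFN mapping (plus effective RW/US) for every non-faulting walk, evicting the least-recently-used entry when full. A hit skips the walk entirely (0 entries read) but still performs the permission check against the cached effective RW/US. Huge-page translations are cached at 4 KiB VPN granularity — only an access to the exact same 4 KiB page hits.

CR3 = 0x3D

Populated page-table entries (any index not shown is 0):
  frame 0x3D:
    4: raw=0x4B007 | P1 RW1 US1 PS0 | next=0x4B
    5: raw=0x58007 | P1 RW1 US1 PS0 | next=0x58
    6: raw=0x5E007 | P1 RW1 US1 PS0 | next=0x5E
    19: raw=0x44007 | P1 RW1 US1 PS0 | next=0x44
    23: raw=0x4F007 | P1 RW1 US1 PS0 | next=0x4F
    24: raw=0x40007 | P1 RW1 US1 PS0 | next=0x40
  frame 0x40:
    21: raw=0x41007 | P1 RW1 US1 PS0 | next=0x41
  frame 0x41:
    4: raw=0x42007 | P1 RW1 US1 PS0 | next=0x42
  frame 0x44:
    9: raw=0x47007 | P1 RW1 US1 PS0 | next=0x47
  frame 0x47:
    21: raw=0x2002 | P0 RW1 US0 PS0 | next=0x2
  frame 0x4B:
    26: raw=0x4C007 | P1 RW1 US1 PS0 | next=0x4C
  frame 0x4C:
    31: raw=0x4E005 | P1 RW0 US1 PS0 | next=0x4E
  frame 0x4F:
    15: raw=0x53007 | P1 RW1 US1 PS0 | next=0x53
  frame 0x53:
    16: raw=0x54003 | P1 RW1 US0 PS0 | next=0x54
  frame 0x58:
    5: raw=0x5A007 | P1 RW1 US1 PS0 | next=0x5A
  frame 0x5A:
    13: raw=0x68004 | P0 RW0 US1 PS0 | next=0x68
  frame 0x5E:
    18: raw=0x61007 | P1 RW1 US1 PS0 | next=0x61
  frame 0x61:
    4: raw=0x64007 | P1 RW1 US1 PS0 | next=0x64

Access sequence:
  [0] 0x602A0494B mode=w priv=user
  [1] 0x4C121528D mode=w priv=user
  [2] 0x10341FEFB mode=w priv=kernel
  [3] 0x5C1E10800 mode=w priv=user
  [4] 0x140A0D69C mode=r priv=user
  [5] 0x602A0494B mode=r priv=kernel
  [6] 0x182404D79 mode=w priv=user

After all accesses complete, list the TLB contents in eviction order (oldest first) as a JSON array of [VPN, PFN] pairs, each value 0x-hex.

Trace:
#0 VA=0x602A0494B (w,user):
  lvl0: tbl 0x3D, slot 24 ⇒ 0x40007 (P1/RW1/US1/PS0)
  lvl1: tbl 0x40, slot 21 ⇒ 0x41007 (P1/RW1/US1/PS0)
  lvl2: tbl 0x41, slot 4 ⇒ 0x42007 (P1/RW1/US1/PS0)
  ✓ 0x4294B  — 3 lookups
#1 VA=0x4C121528D (w,user):
  lvl0: tbl 0x3D, slot 19 ⇒ 0x44007 (P1/RW1/US1/PS0)
  lvl1: tbl 0x44, slot 9 ⇒ 0x47007 (P1/RW1/US1/PS0)
  lvl2: tbl 0x47, slot 21 ⇒ 0x2002 (P0/RW1/US0/PS0)
  ⇒ fault: PAGE_NOT_PRESENT  — 3 lookups
#2 VA=0x10341FEFB (w,kernel):
  lvl0: tbl 0x3D, slot 4 ⇒ 0x4B007 (P1/RW1/US1/PS0)
  lvl1: tbl 0x4B, slot 26 ⇒ 0x4C007 (P1/RW1/US1/PS0)
  lvl2: tbl 0x4C, slot 31 ⇒ 0x4E005 (P1/RW0/US1/PS0)
  ⇒ fault: PROTECTION_VIOLATION  — 3 lookups
#3 VA=0x5C1E10800 (w,user):
  lvl0: tbl 0x3D, slot 23 ⇒ 0x4F007 (P1/RW1/US1/PS0)
  lvl1: tbl 0x4F, slot 15 ⇒ 0x53007 (P1/RW1/US1/PS0)
  lvl2: tbl 0x53, slot 16 ⇒ 0x54003 (P1/RW1/US0/PS0)
  ⇒ fault: PROTECTION_VIOLATION  — 3 lookups
#4 VA=0x140A0D69C (r,user):
  lvl0: tbl 0x3D, slot 5 ⇒ 0x58007 (P1/RW1/US1/PS0)
  lvl1: tbl 0x58, slot 5 ⇒ 0x5A007 (P1/RW1/US1/PS0)
  lvl2: tbl 0x5A, slot 13 ⇒ 0x68004 (P0/RW0/US1/PS0)
  ⇒ fault: PAGE_NOT_PRESENT  — 3 lookups
#5 VA=0x602A0494B (r,kernel):
  TLB hit vpn=0x602A04 → PA=0x4294B
#6 VA=0x182404D79 (w,user):
  lvl0: tbl 0x3D, slot 6 ⇒ 0x5E007 (P1/RW1/US1/PS0)
  lvl1: tbl 0x5E, slot 18 ⇒ 0x61007 (P1/RW1/US1/PS0)
  lvl2: tbl 0x61, slot 4 ⇒ 0x64007 (P1/RW1/US1/PS0)
  ✓ 0x64D79  — 3 lookups

TLB: [["0x602A04", "0x42"], ["0x182404", "0x64"]]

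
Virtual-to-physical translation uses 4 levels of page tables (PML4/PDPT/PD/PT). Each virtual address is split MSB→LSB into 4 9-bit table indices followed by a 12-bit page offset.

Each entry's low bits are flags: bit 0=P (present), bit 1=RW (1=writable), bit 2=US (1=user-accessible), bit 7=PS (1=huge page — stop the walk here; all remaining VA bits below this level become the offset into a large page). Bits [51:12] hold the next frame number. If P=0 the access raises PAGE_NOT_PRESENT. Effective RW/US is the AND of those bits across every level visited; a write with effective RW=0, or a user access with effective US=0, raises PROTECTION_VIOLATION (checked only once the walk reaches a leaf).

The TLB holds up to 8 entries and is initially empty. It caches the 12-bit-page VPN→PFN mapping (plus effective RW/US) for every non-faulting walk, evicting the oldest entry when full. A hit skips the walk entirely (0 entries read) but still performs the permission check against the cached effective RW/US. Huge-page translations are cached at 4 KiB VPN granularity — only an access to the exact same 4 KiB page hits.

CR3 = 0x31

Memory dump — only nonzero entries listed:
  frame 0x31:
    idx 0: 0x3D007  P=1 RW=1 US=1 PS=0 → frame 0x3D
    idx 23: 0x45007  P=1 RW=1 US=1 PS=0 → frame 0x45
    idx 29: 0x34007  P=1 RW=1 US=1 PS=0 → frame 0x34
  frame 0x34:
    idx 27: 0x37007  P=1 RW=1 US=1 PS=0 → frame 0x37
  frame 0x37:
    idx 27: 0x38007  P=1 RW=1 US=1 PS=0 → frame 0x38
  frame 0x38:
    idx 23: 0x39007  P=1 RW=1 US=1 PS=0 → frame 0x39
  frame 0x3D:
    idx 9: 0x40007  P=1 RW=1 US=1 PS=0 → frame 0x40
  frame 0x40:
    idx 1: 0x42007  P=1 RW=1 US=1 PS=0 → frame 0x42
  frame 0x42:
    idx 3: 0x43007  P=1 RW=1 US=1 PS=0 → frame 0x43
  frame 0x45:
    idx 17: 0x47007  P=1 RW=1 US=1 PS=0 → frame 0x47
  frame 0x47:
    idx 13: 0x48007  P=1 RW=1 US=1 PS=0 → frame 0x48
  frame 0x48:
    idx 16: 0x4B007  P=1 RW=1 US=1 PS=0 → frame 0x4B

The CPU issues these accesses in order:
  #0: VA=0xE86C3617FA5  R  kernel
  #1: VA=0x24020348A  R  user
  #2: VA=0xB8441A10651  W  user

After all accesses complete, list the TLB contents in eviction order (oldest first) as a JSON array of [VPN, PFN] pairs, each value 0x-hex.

Trace:
#0 VA=0xE86C3617FA5 (r,kernel):
  [0] read 0x31 idx=29: raw=0x34007 flags P=1 W=1 U=1 S=0
  [1] read 0x34 idx=27: raw=0x37007 flags P=1 W=1 U=1 S=0
  [2] read 0x37 idx=27: raw=0x38007 flags P=1 W=1 U=1 S=0
  [3] read 0x38 idx=23: raw=0x39007 flags P=1 W=1 U=1 S=0
  ⇒ phys 0x39FA5  [4 reads]
#1 VA=0x24020348A (r,user):
  [0] read 0x31 idx=0: raw=0x3D007 flags P=1 W=1 U=1 S=0
  [1] read 0x3D idx=9: raw=0x40007 flags P=1 W=1 U=1 S=0
  [2] read 0x40 idx=1: raw=0x42007 flags P=1 W=1 U=1 S=0
  [3] read 0x42 idx=3: raw=0x43007 flags P=1 W=1 U=1 S=0
  ⇒ phys 0x4348A  [4 reads]
#2 VA=0xB8441A10651 (w,user):
  [0] read 0x31 idx=23: raw=0x45007 flags P=1 W=1 U=1 S=0
  [1] read 0x45 idx=17: raw=0x47007 flags P=1 W=1 U=1 S=0
  [2] read 0x47 idx=13: raw=0x48007 flags P=1 W=1 U=1 S=0
  [3] read 0x48 idx=16: raw=0x4B007 flags P=1 W=1 U=1 S=0
  ⇒ phys 0x4B651  [4 reads]

TLB: [["0xE86C3617", "0x39"], ["0x240203", "0x43"], ["0xB8441A10", "0x4B"]]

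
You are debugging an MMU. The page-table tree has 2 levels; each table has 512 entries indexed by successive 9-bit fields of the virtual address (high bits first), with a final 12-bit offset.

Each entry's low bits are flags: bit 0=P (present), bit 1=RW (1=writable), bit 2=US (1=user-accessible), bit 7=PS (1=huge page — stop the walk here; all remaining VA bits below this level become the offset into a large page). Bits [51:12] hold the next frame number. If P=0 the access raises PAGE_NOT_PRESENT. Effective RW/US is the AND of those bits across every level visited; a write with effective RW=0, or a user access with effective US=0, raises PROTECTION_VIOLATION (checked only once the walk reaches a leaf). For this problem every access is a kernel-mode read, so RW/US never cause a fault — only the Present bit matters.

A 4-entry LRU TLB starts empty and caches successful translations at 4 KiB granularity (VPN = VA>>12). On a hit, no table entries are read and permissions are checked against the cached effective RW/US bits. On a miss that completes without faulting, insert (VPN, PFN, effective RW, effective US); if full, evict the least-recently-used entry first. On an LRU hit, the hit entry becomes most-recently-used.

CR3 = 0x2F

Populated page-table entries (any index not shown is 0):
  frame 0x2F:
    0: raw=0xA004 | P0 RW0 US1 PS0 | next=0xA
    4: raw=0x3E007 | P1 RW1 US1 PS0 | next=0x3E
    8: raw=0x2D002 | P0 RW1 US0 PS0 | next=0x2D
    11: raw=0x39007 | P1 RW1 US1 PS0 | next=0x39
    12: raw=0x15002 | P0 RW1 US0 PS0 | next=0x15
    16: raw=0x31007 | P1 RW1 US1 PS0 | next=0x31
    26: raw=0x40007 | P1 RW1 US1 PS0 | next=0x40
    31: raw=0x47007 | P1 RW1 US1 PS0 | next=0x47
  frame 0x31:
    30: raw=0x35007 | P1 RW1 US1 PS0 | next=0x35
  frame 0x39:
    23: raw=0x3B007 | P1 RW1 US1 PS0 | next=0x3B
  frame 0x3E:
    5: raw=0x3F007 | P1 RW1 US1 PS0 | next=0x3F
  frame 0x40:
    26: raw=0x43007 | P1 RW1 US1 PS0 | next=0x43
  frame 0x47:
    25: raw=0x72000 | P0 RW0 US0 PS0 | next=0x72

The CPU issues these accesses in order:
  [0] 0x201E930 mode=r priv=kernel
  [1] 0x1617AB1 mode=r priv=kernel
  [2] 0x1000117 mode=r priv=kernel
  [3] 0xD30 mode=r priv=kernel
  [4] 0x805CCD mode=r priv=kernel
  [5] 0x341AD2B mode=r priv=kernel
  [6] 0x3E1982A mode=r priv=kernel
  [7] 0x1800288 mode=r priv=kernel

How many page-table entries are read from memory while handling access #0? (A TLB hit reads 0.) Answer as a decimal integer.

Per-access translation:
#0 VA=0x201E930 (r,kernel):
  [0] read 0x2F idx=16: raw=0x31007 flags P=1 W=1 U=1 S=0
  [1] read 0x31 idx=30: raw=0x35007 flags P=1 W=1 U=1 S=0
  ⇒ phys 0x35930  [2 reads]
#1 VA=0x1617AB1 (r,kernel):
  [0] read 0x2F idx=11: raw=0x39007 flags P=1 W=1 U=1 S=0
  [1] read 0x39 idx=23: raw=0x3B007 flags P=1 W=1 U=1 S=0
  ⇒ phys 0x3BAB1  [2 reads]
#2 VA=0x1000117 (r,kernel):
  [0] read 0x2F idx=8: raw=0x2D002 flags P=0 W=1 U=0 S=0
  ✗ PAGE_NOT_PRESENT  [1 reads]
#3 VA=0xD30 (r,kernel):
  [0] read 0x2F idx=0: raw=0xA004 flags P=0 W=0 U=1 S=0
  ✗ PAGE_NOT_PRESENT  [1 reads]
#4 VA=0x805CCD (r,kernel):
  [0] read 0x2F idx=4: raw=0x3E007 flags P=1 W=1 U=1 S=0
  [1] read 0x3E idx=5: raw=0x3F007 flags P=1 W=1 U=1 S=0
  ⇒ phys 0x3FCCD  [2 reads]
#5 VA=0x341AD2B (r,kernel):
  [0] read 0x2F idx=26: raw=0x40007 flags P=1 W=1 U=1 S=0
  [1] read 0x40 idx=26: raw=0x43007 flags P=1 W=1 U=1 S=0
  ⇒ phys 0x43D2B  [2 reads]
#6 VA=0x3E1982A (r,kernel):
  [0] read 0x2F idx=31: raw=0x47007 flags P=1 W=1 U=1 S=0
  [1] read 0x47 idx=25: raw=0x72000 flags P=0 W=0 U=0 S=0
  ✗ PAGE_NOT_PRESENT  [2 reads]
#7 VA=0x1800288 (r,kernel):
  [0] read 0x2F idx=12: raw=0x15002 flags P=0 W=1 U=0 S=0
  ✗ PAGE_NOT_PRESENT  [1 reads]

Entries read for #0: 2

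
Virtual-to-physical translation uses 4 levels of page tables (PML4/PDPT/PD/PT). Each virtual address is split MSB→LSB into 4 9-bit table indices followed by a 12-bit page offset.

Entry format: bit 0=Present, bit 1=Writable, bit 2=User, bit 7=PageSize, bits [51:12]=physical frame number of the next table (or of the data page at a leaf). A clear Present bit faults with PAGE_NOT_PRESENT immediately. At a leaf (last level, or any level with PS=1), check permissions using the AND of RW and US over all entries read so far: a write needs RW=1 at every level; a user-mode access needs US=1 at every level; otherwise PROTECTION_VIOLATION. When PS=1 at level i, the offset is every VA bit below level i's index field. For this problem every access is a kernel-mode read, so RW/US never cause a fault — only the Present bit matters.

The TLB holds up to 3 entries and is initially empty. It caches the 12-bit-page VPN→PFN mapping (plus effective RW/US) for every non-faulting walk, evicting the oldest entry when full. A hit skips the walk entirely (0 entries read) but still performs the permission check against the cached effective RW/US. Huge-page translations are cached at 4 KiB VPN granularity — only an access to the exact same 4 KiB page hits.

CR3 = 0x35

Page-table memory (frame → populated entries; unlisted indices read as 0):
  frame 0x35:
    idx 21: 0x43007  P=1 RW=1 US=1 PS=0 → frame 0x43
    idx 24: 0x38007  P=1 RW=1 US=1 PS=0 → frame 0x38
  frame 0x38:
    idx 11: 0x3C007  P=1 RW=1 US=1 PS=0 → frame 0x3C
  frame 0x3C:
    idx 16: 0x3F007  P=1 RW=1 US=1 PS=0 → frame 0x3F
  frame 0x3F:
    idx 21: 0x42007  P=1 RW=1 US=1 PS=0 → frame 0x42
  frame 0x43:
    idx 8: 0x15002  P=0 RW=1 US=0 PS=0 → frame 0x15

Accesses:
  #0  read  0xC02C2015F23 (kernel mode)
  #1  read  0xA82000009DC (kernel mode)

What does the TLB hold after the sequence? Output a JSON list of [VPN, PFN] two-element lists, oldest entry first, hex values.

Per-access translation:
#0 VA=0xC02C2015F23 (r,kernel):
  [0] read 0x35 idx=24: raw=0x38007 flags P=1 W=1 U=1 S=0
  [1] read 0x38 idx=11: raw=0x3C007 flags P=1 W=1 U=1 S=0
  [2] read 0x3C idx=16: raw=0x3F007 flags P=1 W=1 U=1 S=0
  [3] read 0x3F idx=21: raw=0x42007 flags P=1 W=1 U=1 S=0
  ⇒ phys 0x42F23  [4 reads]
#1 VA=0xA82000009DC (r,kernel):
  [0] read 0x35 idx=21: raw=0x43007 flags P=1 W=1 U=1 S=0
  [1] read 0x43 idx=8: raw=0x15002 flags P=0 W=1 U=0 S=0
  ⇒ fault: PAGE_NOT_PRESENT  — 2 lookups

TLB: [["0xC02C2015", "0x42"]]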